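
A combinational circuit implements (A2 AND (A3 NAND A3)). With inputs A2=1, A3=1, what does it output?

Substituting: (1 AND (1 NAND 1))
= 0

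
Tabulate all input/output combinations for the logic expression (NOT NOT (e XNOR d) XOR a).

a | e | d | Output
------------------
0 | 0 | 0 | 1
0 | 0 | 1 | 0
0 | 1 | 0 | 0
0 | 1 | 1 | 1
1 | 0 | 0 | 0
1 | 0 | 1 | 1
1 | 1 | 0 | 1
1 | 1 | 1 | 0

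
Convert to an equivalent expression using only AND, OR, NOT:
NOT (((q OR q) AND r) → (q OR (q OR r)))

((q OR q) AND r) AND NOT (q OR (q OR r))
(Negated implication: NOT(A → B) = A AND NOT B)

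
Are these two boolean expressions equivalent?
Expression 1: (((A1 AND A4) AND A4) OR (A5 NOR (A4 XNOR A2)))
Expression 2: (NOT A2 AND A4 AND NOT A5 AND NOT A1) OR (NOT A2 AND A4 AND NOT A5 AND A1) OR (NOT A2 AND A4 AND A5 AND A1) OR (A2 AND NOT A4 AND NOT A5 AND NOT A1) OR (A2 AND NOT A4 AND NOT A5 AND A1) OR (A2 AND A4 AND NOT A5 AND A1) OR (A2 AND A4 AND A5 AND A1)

Yes, they are equivalent — the two output columns agree on all 16 assignments:
A2 | A4 | A5 | A1 | Expression 1 | Expression 2
-----------------------------------------------
0 | 0 | 0 | 0 | 0 | 0
0 | 0 | 0 | 1 | 0 | 0
0 | 0 | 1 | 0 | 0 | 0
0 | 0 | 1 | 1 | 0 | 0
0 | 1 | 0 | 0 | 1 | 1
0 | 1 | 0 | 1 | 1 | 1
0 | 1 | 1 | 0 | 0 | 0
0 | 1 | 1 | 1 | 1 | 1
1 | 0 | 0 | 0 | 1 | 1
1 | 0 | 0 | 1 | 1 | 1
1 | 0 | 1 | 0 | 0 | 0
1 | 0 | 1 | 1 | 0 | 0
1 | 1 | 0 | 0 | 0 | 0
1 | 1 | 0 | 1 | 1 | 1
1 | 1 | 1 | 0 | 0 | 0
1 | 1 | 1 | 1 | 1 | 1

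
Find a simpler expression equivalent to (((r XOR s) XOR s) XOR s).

By XOR self-cancellation ((E XOR v) XOR v = E):
= (r XOR s)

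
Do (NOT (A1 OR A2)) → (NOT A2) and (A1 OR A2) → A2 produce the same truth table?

No, Inverse is not equivalent to original (counterexample: A1=1, A2=0, A5=0)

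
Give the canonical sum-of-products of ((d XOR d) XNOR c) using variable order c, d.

Σm(0, 1) = (NOT c AND NOT d) OR (NOT c AND d)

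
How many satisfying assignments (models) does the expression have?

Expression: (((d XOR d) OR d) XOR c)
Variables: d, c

Satisfying assignments: (0,1), (1,0)
Count: 2 out of 4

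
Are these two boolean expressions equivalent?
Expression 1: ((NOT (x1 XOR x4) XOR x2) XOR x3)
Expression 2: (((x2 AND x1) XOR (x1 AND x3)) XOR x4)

No. Counterexample: with x2=0, x1=0, x4=0, x3=0, Expression 1 = 1 but Expression 2 = 0.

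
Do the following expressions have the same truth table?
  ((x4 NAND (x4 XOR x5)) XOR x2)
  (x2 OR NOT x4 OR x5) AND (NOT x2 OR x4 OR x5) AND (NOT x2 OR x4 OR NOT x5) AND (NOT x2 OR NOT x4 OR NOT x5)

Yes, they are equivalent — the two output columns agree on all 8 assignments:
x2 | x4 | x5 | Expression 1 | Expression 2
------------------------------------------
0 | 0 | 0 | 1 | 1
0 | 0 | 1 | 1 | 1
0 | 1 | 0 | 0 | 0
0 | 1 | 1 | 1 | 1
1 | 0 | 0 | 0 | 0
1 | 0 | 1 | 0 | 0
1 | 1 | 0 | 1 | 1
1 | 1 | 1 | 0 | 0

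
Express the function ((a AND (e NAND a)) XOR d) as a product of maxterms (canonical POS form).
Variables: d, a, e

ΠM(0, 1, 3, 6) = (d OR a OR e) AND (d OR a OR NOT e) AND (d OR NOT a OR NOT e) AND (NOT d OR NOT a OR e)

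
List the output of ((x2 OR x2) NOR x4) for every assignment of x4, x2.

x4 | x2 | Output
----------------
0 | 0 | 1
0 | 1 | 0
1 | 0 | 0
1 | 1 | 0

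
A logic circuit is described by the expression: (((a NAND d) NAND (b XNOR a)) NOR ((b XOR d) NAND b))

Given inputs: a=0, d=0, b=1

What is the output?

Substituting: (((0 NAND 0) NAND (1 XNOR 0)) NOR ((1 XOR 0) NAND 1))
= 0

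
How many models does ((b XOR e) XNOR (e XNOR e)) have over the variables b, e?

Satisfying assignments: (0,1), (1,0)
Count: 2 out of 4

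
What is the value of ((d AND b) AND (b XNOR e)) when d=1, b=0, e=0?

Substituting: ((1 AND 0) AND (0 XNOR 0))
= 0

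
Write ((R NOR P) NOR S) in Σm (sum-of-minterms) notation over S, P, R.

Σm(1, 2, 3) = (NOT S AND NOT P AND R) OR (NOT S AND P AND NOT R) OR (NOT S AND P AND R)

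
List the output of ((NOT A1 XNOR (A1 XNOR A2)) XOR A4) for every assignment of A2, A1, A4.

A2 | A1 | A4 | Output
---------------------
0 | 0 | 0 | 1
0 | 0 | 1 | 0
0 | 1 | 0 | 1
0 | 1 | 1 | 0
1 | 0 | 0 | 0
1 | 0 | 1 | 1
1 | 1 | 0 | 0
1 | 1 | 1 | 1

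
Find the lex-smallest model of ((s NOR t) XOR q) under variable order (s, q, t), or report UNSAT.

s=0, q=0, t=0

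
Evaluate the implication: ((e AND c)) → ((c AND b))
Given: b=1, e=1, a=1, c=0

Antecedent ((e AND c)) = 0; consequent ((c AND b)) = 0.
0 → 0 = 1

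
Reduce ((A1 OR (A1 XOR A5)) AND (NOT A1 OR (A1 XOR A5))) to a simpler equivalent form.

By distribution ((E OR v) AND (E OR NOT v) = E):
= (A1 XOR A5)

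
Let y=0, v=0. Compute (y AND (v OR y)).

Substituting: (0 AND (0 OR 0))
= 0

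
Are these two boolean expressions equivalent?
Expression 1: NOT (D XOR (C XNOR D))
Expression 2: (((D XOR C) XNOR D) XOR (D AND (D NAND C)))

No. Counterexample: with D=0, C=0, Expression 1 = 0 but Expression 2 = 1.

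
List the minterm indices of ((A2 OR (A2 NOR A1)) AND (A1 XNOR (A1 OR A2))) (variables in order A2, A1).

Σm(0, 3) = (NOT A2 AND NOT A1) OR (A2 AND A1)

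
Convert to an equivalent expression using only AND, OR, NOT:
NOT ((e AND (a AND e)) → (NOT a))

(e AND (a AND e)) AND a
(Negated implication: NOT(A → B) = A AND NOT B)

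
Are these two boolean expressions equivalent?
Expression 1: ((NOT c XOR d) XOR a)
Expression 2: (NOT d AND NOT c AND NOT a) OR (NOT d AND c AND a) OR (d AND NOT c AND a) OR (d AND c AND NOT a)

Yes, they are equivalent — the two output columns agree on all 8 assignments:
d | c | a | Expression 1 | Expression 2
---------------------------------------
0 | 0 | 0 | 1 | 1
0 | 0 | 1 | 0 | 0
0 | 1 | 0 | 0 | 0
0 | 1 | 1 | 1 | 1
1 | 0 | 0 | 0 | 0
1 | 0 | 1 | 1 | 1
1 | 1 | 0 | 1 | 1
1 | 1 | 1 | 0 | 0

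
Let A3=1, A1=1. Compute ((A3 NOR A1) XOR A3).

Substituting: ((1 NOR 1) XOR 1)
= 1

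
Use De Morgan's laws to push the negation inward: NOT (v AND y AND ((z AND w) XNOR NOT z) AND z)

NOT v OR NOT y OR NOT ((z AND w) XNOR NOT z) OR NOT z
De Morgan's: NOT(AND of terms) = OR of negations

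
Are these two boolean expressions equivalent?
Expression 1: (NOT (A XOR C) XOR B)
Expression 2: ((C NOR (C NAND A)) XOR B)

No. Counterexample: with B=0, A=0, C=0, Expression 1 = 1 but Expression 2 = 0.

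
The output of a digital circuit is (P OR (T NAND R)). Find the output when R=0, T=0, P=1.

Substituting: (1 OR (0 NAND 0))
= 1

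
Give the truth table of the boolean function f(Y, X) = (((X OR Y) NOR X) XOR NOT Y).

Y | X | Output
--------------
0 | 0 | 0
0 | 1 | 1
1 | 0 | 0
1 | 1 | 0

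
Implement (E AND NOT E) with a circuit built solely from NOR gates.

((E NOR E) NOR ((E NOR E) NOR (E NOR E)))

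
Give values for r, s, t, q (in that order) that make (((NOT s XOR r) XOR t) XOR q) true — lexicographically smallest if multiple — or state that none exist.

r=0, s=0, t=0, q=0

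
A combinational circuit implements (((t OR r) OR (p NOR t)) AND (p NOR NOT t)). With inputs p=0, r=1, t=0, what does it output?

Substituting: (((0 OR 1) OR (0 NOR 0)) AND (0 NOR NOT 0))
= 0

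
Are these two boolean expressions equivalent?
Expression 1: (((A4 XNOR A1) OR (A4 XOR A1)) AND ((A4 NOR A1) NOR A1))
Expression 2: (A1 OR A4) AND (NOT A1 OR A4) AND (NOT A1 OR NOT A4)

Yes, they are equivalent — the two output columns agree on all 4 assignments:
A1 | A4 | Expression 1 | Expression 2
-------------------------------------
0 | 0 | 0 | 0
0 | 1 | 1 | 1
1 | 0 | 0 | 0
1 | 1 | 0 | 0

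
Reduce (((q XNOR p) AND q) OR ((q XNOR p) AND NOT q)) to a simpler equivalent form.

By distribution ((E AND v) OR (E AND NOT v) = E):
= (q XNOR p)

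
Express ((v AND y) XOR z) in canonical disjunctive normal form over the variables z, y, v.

(NOT z AND y AND v) OR (z AND NOT y AND NOT v) OR (z AND NOT y AND v) OR (z AND y AND NOT v)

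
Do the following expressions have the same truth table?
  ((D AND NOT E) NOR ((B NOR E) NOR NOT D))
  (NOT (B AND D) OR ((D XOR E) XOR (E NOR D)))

No. Counterexample: with B=0, D=1, E=0, Expression 1 = 0 but Expression 2 = 1.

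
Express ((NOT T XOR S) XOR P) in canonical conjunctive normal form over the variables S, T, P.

(S OR T OR NOT P) AND (S OR NOT T OR P) AND (NOT S OR T OR P) AND (NOT S OR NOT T OR NOT P)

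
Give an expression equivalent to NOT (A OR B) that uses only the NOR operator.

(((A NOR B) NOR (A NOR B)) NOR ((A NOR B) NOR (A NOR B)))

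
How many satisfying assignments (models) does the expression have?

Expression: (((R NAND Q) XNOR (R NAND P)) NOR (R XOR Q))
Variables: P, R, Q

Satisfying assignments: (0,1,1)
Count: 1 out of 8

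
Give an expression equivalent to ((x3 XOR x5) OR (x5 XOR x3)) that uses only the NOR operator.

((((((x3 NOR x5) NOR (x3 NOR x5)) NOR ((x3 NOR x5) NOR (x3 NOR x5))) NOR ((((x3 NOR x3) NOR (x5 NOR x5)) NOR ((x3 NOR x3) NOR (x5 NOR x5))) NOR (((x3 NOR x3) NOR (x5 NOR x5)) NOR ((x3 NOR x3) NOR (x5 NOR x5))))) NOR ((((x5 NOR x3) NOR (x5 NOR x3)) NOR ((x5 NOR x3) NOR (x5 NOR x3))) NOR ((((x5 NOR x5) NOR (x3 NOR x3)) NOR ((x5 NOR x5) NOR (x3 NOR x3))) NOR (((x5 NOR x5) NOR (x3 NOR x3)) NOR ((x5 NOR x5) NOR (x3 NOR x3)))))) NOR (((((x3 NOR x5) NOR (x3 NOR x5)) NOR ((x3 NOR x5) NOR (x3 NOR x5))) NOR ((((x3 NOR x3) NOR (x5 NOR x5)) NOR ((x3 NOR x3) NOR (x5 NOR x5))) NOR (((x3 NOR x3) NOR (x5 NOR x5)) NOR ((x3 NOR x3) NOR (x5 NOR x5))))) NOR ((((x5 NOR x3) NOR (x5 NOR x3)) NOR ((x5 NOR x3) NOR (x5 NOR x3))) NOR ((((x5 NOR x5) NOR (x3 NOR x3)) NOR ((x5 NOR x5) NOR (x3 NOR x3))) NOR (((x5 NOR x5) NOR (x3 NOR x3)) NOR ((x5 NOR x5) NOR (x3 NOR x3)))))))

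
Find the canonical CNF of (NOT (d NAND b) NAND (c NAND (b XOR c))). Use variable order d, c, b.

(NOT d OR c OR NOT b) AND (NOT d OR NOT c OR NOT b)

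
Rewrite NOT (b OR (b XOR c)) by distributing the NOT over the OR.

NOT b AND NOT (b XOR c)
De Morgan's: NOT(OR of terms) = AND of negations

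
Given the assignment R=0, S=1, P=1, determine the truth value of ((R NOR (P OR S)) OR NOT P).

Substituting: ((0 NOR (1 OR 1)) OR NOT 1)
= 0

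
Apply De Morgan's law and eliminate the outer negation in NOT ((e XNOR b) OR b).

NOT (e XNOR b) AND NOT b
De Morgan's: NOT(OR of terms) = AND of negations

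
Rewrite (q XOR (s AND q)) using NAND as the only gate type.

((q NAND (q NAND ((s NAND q) NAND (s NAND q)))) NAND (((s NAND q) NAND (s NAND q)) NAND (q NAND ((s NAND q) NAND (s NAND q)))))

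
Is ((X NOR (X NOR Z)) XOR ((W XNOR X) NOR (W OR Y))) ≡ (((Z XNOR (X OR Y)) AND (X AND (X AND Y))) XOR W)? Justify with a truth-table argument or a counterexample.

No. Counterexample: with Y=0, W=0, Z=0, X=1, Expression 1 = 1 but Expression 2 = 0.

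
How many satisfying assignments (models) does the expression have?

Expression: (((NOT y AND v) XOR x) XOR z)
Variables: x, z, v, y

Satisfying assignments: (0,0,1,0), (0,1,0,0), (0,1,0,1), (0,1,1,1), (1,0,0,0), (1,0,0,1), (1,0,1,1), (1,1,1,0)
Count: 8 out of 16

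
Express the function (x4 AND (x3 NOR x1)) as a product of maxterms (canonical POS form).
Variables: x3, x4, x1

ΠM(0, 1, 3, 4, 5, 6, 7) = (x3 OR x4 OR x1) AND (x3 OR x4 OR NOT x1) AND (x3 OR NOT x4 OR NOT x1) AND (NOT x3 OR x4 OR x1) AND (NOT x3 OR x4 OR NOT x1) AND (NOT x3 OR NOT x4 OR x1) AND (NOT x3 OR NOT x4 OR NOT x1)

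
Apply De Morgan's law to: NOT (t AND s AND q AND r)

NOT t OR NOT s OR NOT q OR NOT r
De Morgan's: NOT(AND of terms) = OR of negations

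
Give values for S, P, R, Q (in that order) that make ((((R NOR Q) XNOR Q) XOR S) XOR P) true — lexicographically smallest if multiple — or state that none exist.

S=0, P=0, R=1, Q=0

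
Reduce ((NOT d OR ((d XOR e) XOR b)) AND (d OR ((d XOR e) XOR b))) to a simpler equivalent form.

By distribution ((E OR v) AND (E OR NOT v) = E):
= ((d XOR e) XOR b)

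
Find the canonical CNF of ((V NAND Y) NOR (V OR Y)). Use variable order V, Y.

(V OR Y) AND (V OR NOT Y) AND (NOT V OR Y) AND (NOT V OR NOT Y)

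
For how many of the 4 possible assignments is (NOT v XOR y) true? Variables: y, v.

Satisfying assignments: (0,0), (1,1)
Count: 2 out of 4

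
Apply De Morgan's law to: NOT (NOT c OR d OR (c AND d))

c AND NOT d AND NOT (c AND d)
De Morgan's: NOT(OR of terms) = AND of negations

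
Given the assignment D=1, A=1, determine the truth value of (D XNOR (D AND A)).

Substituting: (1 XNOR (1 AND 1))
= 1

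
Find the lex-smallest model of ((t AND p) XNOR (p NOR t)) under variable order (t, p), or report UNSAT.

t=0, p=1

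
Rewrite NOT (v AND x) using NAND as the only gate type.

(((v NAND x) NAND (v NAND x)) NAND ((v NAND x) NAND (v NAND x)))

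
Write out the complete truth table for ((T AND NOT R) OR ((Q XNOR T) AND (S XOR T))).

R | Q | S | T | Output
----------------------
0 | 0 | 0 | 0 | 0
0 | 0 | 0 | 1 | 1
0 | 0 | 1 | 0 | 1
0 | 0 | 1 | 1 | 1
0 | 1 | 0 | 0 | 0
0 | 1 | 0 | 1 | 1
0 | 1 | 1 | 0 | 0
0 | 1 | 1 | 1 | 1
1 | 0 | 0 | 0 | 0
1 | 0 | 0 | 1 | 0
1 | 0 | 1 | 0 | 1
1 | 0 | 1 | 1 | 0
1 | 1 | 0 | 0 | 0
1 | 1 | 0 | 1 | 1
1 | 1 | 1 | 0 | 0
1 | 1 | 1 | 1 | 0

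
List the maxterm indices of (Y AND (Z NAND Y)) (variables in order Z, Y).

ΠM(0, 2, 3) = (Z OR Y) AND (NOT Z OR Y) AND (NOT Z OR NOT Y)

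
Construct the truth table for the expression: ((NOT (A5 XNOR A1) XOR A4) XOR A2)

A4 | A2 | A5 | A1 | Output
--------------------------
0 | 0 | 0 | 0 | 0
0 | 0 | 0 | 1 | 1
0 | 0 | 1 | 0 | 1
0 | 0 | 1 | 1 | 0
0 | 1 | 0 | 0 | 1
0 | 1 | 0 | 1 | 0
0 | 1 | 1 | 0 | 0
0 | 1 | 1 | 1 | 1
1 | 0 | 0 | 0 | 1
1 | 0 | 0 | 1 | 0
1 | 0 | 1 | 0 | 0
1 | 0 | 1 | 1 | 1
1 | 1 | 0 | 0 | 0
1 | 1 | 0 | 1 | 1
1 | 1 | 1 | 0 | 1
1 | 1 | 1 | 1 | 0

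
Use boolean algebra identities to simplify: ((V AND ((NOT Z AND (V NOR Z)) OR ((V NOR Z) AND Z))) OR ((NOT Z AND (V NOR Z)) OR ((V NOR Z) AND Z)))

By absorption (E OR (E AND v) = E) then distribution ((E AND v) OR (E AND NOT v) = E):
= (V NOR Z)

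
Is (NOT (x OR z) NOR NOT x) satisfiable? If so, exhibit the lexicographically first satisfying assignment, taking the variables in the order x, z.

x=1, z=0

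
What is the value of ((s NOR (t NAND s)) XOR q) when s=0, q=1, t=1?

Substituting: ((0 NOR (1 NAND 0)) XOR 1)
= 1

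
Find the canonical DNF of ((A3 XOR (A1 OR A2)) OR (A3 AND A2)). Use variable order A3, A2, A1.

(NOT A3 AND NOT A2 AND A1) OR (NOT A3 AND A2 AND NOT A1) OR (NOT A3 AND A2 AND A1) OR (A3 AND NOT A2 AND NOT A1) OR (A3 AND A2 AND NOT A1) OR (A3 AND A2 AND A1)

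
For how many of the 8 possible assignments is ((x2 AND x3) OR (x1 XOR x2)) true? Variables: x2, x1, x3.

Satisfying assignments: (0,1,0), (0,1,1), (1,0,0), (1,0,1), (1,1,1)
Count: 5 out of 8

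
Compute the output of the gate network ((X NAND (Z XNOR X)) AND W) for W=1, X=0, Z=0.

Substituting: ((0 NAND (0 XNOR 0)) AND 1)
= 1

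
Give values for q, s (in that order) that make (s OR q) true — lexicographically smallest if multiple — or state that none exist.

q=0, s=1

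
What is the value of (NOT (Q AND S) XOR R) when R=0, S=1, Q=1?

Substituting: (NOT (1 AND 1) XOR 0)
= 0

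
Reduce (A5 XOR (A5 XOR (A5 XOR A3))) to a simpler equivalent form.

By XOR self-cancellation ((E XOR v) XOR v = E):
= (A5 XOR A3)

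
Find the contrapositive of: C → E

Contrapositive: NOT E → NOT C
Note: A statement and its contrapositive are logically equivalent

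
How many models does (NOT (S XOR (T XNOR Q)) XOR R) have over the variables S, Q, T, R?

Satisfying assignments: (0,0,0,1), (0,0,1,0), (0,1,0,0), (0,1,1,1), (1,0,0,0), (1,0,1,1), (1,1,0,1), (1,1,1,0)
Count: 8 out of 16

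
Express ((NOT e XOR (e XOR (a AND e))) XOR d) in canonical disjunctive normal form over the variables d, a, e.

(NOT d AND NOT a AND NOT e) OR (NOT d AND NOT a AND e) OR (NOT d AND a AND NOT e) OR (d AND a AND e)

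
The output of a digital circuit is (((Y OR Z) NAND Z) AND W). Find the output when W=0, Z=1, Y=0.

Substituting: (((0 OR 1) NAND 1) AND 0)
= 0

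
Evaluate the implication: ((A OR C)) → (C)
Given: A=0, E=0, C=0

Antecedent ((A OR C)) = 0; consequent (C) = 0.
0 → 0 = 1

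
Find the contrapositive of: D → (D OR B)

Contrapositive: NOT (D OR B) → NOT D
Note: A statement and its contrapositive are logically equivalent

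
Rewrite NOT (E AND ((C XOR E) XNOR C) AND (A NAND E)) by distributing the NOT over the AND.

NOT E OR NOT ((C XOR E) XNOR C) OR NOT (A NAND E)
De Morgan's: NOT(AND of terms) = OR of negations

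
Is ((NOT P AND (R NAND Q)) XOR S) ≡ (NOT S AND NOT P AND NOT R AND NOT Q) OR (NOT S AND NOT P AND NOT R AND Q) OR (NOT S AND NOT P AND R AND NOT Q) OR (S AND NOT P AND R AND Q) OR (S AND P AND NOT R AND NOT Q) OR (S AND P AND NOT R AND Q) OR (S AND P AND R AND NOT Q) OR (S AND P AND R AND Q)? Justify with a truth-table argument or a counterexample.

Yes, they are equivalent — the two output columns agree on all 16 assignments:
S | P | R | Q | Expression 1 | Expression 2
-------------------------------------------
0 | 0 | 0 | 0 | 1 | 1
0 | 0 | 0 | 1 | 1 | 1
0 | 0 | 1 | 0 | 1 | 1
0 | 0 | 1 | 1 | 0 | 0
0 | 1 | 0 | 0 | 0 | 0
0 | 1 | 0 | 1 | 0 | 0
0 | 1 | 1 | 0 | 0 | 0
0 | 1 | 1 | 1 | 0 | 0
1 | 0 | 0 | 0 | 0 | 0
1 | 0 | 0 | 1 | 0 | 0
1 | 0 | 1 | 0 | 0 | 0
1 | 0 | 1 | 1 | 1 | 1
1 | 1 | 0 | 0 | 1 | 1
1 | 1 | 0 | 1 | 1 | 1
1 | 1 | 1 | 0 | 1 | 1
1 | 1 | 1 | 1 | 1 | 1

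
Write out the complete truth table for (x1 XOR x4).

x1 | x4 | Output
----------------
0 | 0 | 0
0 | 1 | 1
1 | 0 | 1
1 | 1 | 0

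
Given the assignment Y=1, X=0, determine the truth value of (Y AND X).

Substituting: (1 AND 0)
= 0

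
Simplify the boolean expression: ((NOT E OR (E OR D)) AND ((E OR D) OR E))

By distribution ((E OR v) AND (E OR NOT v) = E):
= (E OR D)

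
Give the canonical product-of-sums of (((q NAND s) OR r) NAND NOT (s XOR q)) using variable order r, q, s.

ΠM(0, 4, 7) = (r OR q OR s) AND (NOT r OR q OR s) AND (NOT r OR NOT q OR NOT s)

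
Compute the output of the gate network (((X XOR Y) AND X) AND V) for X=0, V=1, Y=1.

Substituting: (((0 XOR 1) AND 0) AND 1)
= 0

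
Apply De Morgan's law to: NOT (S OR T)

NOT S AND NOT T
De Morgan's: NOT(OR of terms) = AND of negations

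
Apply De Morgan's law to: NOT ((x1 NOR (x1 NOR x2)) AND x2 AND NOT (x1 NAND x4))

NOT (x1 NOR (x1 NOR x2)) OR NOT x2 OR (x1 NAND x4)
De Morgan's: NOT(AND of terms) = OR of negations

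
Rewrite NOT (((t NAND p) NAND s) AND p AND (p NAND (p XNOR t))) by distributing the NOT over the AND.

NOT ((t NAND p) NAND s) OR NOT p OR NOT (p NAND (p XNOR t))
De Morgan's: NOT(AND of terms) = OR of negations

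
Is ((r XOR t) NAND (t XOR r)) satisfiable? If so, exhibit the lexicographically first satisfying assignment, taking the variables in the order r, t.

r=0, t=0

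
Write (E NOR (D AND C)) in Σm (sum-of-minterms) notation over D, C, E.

Σm(0, 2, 4) = (NOT D AND NOT C AND NOT E) OR (NOT D AND C AND NOT E) OR (D AND NOT C AND NOT E)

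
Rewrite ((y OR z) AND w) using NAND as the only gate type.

((((y NAND y) NAND (z NAND z)) NAND w) NAND (((y NAND y) NAND (z NAND z)) NAND w))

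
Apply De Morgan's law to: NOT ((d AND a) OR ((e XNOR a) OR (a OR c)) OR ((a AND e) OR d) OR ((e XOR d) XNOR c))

NOT (d AND a) AND NOT ((e XNOR a) OR (a OR c)) AND NOT ((a AND e) OR d) AND NOT ((e XOR d) XNOR c)
De Morgan's: NOT(OR of terms) = AND of negations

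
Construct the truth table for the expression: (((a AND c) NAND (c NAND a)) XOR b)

c | a | b | Output
------------------
0 | 0 | 0 | 1
0 | 0 | 1 | 0
0 | 1 | 0 | 1
0 | 1 | 1 | 0
1 | 0 | 0 | 1
1 | 0 | 1 | 0
1 | 1 | 0 | 1
1 | 1 | 1 | 0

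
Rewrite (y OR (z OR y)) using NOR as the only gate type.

((y NOR ((z NOR y) NOR (z NOR y))) NOR (y NOR ((z NOR y) NOR (z NOR y))))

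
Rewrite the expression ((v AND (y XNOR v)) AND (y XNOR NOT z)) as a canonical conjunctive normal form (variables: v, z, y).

(v OR z OR y) AND (v OR z OR NOT y) AND (v OR NOT z OR y) AND (v OR NOT z OR NOT y) AND (NOT v OR z OR y) AND (NOT v OR NOT z OR y) AND (NOT v OR NOT z OR NOT y)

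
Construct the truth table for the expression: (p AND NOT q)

p | q | Output
--------------
0 | 0 | 0
0 | 1 | 0
1 | 0 | 1
1 | 1 | 0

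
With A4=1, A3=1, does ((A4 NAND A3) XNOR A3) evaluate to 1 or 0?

Substituting: ((1 NAND 1) XNOR 1)
= 0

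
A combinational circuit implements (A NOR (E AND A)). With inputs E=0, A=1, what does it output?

Substituting: (1 NOR (0 AND 1))
= 0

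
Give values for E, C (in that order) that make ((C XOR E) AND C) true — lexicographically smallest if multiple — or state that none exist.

E=0, C=1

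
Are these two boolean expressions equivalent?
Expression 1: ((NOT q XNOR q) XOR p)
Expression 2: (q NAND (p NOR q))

No. Counterexample: with q=0, p=0, Expression 1 = 0 but Expression 2 = 1.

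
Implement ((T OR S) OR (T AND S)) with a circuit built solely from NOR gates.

((((T NOR S) NOR (T NOR S)) NOR ((T NOR T) NOR (S NOR S))) NOR (((T NOR S) NOR (T NOR S)) NOR ((T NOR T) NOR (S NOR S))))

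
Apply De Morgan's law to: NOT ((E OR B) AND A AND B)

NOT (E OR B) OR NOT A OR NOT B
De Morgan's: NOT(AND of terms) = OR of negations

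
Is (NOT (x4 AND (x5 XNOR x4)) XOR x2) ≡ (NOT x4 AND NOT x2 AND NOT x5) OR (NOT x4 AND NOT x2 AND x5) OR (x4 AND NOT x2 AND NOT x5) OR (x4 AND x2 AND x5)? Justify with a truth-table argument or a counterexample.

Yes, they are equivalent — the two output columns agree on all 8 assignments:
x4 | x2 | x5 | Expression 1 | Expression 2
------------------------------------------
0 | 0 | 0 | 1 | 1
0 | 0 | 1 | 1 | 1
0 | 1 | 0 | 0 | 0
0 | 1 | 1 | 0 | 0
1 | 0 | 0 | 1 | 1
1 | 0 | 1 | 0 | 0
1 | 1 | 0 | 0 | 0
1 | 1 | 1 | 1 | 1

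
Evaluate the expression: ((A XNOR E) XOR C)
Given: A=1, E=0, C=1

Substituting: ((1 XNOR 0) XOR 1)
= 1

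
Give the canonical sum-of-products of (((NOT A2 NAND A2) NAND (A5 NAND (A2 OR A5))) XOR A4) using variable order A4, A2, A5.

Σm(1, 3, 4, 6) = (NOT A4 AND NOT A2 AND A5) OR (NOT A4 AND A2 AND A5) OR (A4 AND NOT A2 AND NOT A5) OR (A4 AND A2 AND NOT A5)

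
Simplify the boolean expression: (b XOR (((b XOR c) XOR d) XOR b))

By XOR self-cancellation ((E XOR v) XOR v = E):
= ((b XOR c) XOR d)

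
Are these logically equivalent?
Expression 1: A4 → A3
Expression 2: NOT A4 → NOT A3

No, Inverse is not equivalent to original (counterexample: A4=0, A2=0, A3=1)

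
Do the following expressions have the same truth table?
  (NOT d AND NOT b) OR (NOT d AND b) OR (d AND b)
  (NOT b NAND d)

Yes, they are equivalent — the two output columns agree on all 4 assignments:
d | b | Expression 1 | Expression 2
-----------------------------------
0 | 0 | 1 | 1
0 | 1 | 1 | 1
1 | 0 | 0 | 0
1 | 1 | 1 | 1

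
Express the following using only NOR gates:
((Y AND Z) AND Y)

((((Y NOR Y) NOR (Z NOR Z)) NOR ((Y NOR Y) NOR (Z NOR Z))) NOR (Y NOR Y))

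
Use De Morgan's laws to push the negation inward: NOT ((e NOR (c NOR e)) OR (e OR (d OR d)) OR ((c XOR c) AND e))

NOT (e NOR (c NOR e)) AND NOT (e OR (d OR d)) AND NOT ((c XOR c) AND e)
De Morgan's: NOT(OR of terms) = AND of negations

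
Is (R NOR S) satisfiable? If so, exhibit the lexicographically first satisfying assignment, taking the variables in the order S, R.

S=0, R=0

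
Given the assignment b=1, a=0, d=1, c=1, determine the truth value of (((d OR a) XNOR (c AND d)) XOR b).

Substituting: (((1 OR 0) XNOR (1 AND 1)) XOR 1)
= 0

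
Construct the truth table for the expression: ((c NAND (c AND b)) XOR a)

b | c | a | Output
------------------
0 | 0 | 0 | 1
0 | 0 | 1 | 0
0 | 1 | 0 | 1
0 | 1 | 1 | 0
1 | 0 | 0 | 1
1 | 0 | 1 | 0
1 | 1 | 0 | 0
1 | 1 | 1 | 1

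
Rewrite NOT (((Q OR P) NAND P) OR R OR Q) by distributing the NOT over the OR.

NOT ((Q OR P) NAND P) AND NOT R AND NOT Q
De Morgan's: NOT(OR of terms) = AND of negations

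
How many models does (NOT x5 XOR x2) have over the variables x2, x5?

Satisfying assignments: (0,0), (1,1)
Count: 2 out of 4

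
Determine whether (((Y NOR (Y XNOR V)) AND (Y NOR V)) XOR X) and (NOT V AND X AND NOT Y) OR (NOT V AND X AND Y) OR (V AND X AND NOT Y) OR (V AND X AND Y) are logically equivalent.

Yes, they are equivalent — the two output columns agree on all 8 assignments:
V | X | Y | Expression 1 | Expression 2
---------------------------------------
0 | 0 | 0 | 0 | 0
0 | 0 | 1 | 0 | 0
0 | 1 | 0 | 1 | 1
0 | 1 | 1 | 1 | 1
1 | 0 | 0 | 0 | 0
1 | 0 | 1 | 0 | 0
1 | 1 | 0 | 1 | 1
1 | 1 | 1 | 1 | 1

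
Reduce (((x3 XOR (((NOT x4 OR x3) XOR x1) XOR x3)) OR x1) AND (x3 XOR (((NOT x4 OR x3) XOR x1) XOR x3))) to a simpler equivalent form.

By absorption (E AND (E OR v) = E) then XOR self-cancellation ((E XOR v) XOR v = E):
= ((NOT x4 OR x3) XOR x1)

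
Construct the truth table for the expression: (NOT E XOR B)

B | E | Output
--------------
0 | 0 | 1
0 | 1 | 0
1 | 0 | 0
1 | 1 | 1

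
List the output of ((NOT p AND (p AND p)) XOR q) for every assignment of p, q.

p | q | Output
--------------
0 | 0 | 0
0 | 1 | 1
1 | 0 | 0
1 | 1 | 1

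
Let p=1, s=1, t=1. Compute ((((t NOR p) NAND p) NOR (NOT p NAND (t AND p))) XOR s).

Substituting: ((((1 NOR 1) NAND 1) NOR (NOT 1 NAND (1 AND 1))) XOR 1)
= 1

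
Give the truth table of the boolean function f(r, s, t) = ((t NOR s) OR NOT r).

r | s | t | Output
------------------
0 | 0 | 0 | 1
0 | 0 | 1 | 1
0 | 1 | 0 | 1
0 | 1 | 1 | 1
1 | 0 | 0 | 1
1 | 0 | 1 | 0
1 | 1 | 0 | 0
1 | 1 | 1 | 0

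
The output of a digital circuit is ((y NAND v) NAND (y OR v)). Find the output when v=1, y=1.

Substituting: ((1 NAND 1) NAND (1 OR 1))
= 1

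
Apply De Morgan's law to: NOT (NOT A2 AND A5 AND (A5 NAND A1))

A2 OR NOT A5 OR NOT (A5 NAND A1)
De Morgan's: NOT(AND of terms) = OR of negations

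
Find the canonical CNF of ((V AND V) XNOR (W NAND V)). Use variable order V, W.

(V OR W) AND (V OR NOT W) AND (NOT V OR NOT W)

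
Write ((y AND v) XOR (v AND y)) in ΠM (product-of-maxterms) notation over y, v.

ΠM(0, 1, 2, 3) = (y OR v) AND (y OR NOT v) AND (NOT y OR v) AND (NOT y OR NOT v)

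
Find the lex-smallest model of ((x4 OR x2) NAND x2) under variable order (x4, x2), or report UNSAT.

x4=0, x2=0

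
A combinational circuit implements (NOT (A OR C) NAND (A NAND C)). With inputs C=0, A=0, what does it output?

Substituting: (NOT (0 OR 0) NAND (0 NAND 0))
= 0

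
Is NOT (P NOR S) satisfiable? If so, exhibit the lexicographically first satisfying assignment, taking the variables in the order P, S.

P=0, S=1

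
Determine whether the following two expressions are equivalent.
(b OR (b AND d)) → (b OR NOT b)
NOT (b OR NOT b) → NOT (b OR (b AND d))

Yes, Contrapositive is always equivalent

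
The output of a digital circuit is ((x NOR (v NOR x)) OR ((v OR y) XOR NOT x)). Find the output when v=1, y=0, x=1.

Substituting: ((1 NOR (1 NOR 1)) OR ((1 OR 0) XOR NOT 1))
= 1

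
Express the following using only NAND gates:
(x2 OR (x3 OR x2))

((x2 NAND x2) NAND (((x3 NAND x3) NAND (x2 NAND x2)) NAND ((x3 NAND x3) NAND (x2 NAND x2))))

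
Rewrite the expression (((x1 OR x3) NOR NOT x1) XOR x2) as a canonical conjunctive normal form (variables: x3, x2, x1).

(x3 OR x2 OR x1) AND (x3 OR x2 OR NOT x1) AND (NOT x3 OR x2 OR x1) AND (NOT x3 OR x2 OR NOT x1)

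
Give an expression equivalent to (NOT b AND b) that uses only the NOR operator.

(((b NOR b) NOR (b NOR b)) NOR (b NOR b))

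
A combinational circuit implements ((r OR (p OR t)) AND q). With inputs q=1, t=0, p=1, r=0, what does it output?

Substituting: ((0 OR (1 OR 0)) AND 1)
= 1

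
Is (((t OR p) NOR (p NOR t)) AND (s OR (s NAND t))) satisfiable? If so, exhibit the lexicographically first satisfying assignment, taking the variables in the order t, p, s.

UNSATISFIABLE - no assignment makes this expression true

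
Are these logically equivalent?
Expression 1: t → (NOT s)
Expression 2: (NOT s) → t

No, Converse is not equivalent to original (counterexample: t=0, s=0)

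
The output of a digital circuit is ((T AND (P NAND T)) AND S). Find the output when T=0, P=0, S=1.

Substituting: ((0 AND (0 NAND 0)) AND 1)
= 0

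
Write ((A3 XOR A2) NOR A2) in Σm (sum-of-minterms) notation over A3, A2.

Σm(0) = (NOT A3 AND NOT A2)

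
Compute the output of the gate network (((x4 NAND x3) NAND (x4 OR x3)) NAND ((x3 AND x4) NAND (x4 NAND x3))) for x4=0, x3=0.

Substituting: (((0 NAND 0) NAND (0 OR 0)) NAND ((0 AND 0) NAND (0 NAND 0)))
= 0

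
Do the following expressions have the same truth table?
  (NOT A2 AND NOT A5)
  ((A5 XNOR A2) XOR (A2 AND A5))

Yes, they are equivalent — the two output columns agree on all 4 assignments:
A2 | A5 | Expression 1 | Expression 2
-------------------------------------
0 | 0 | 1 | 1
0 | 1 | 0 | 0
1 | 0 | 0 | 0
1 | 1 | 0 | 0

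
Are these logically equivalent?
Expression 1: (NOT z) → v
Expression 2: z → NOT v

No, Inverse is not equivalent to original (counterexample: w=0, z=0, v=0)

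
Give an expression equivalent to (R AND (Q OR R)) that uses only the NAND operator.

((R NAND ((Q NAND Q) NAND (R NAND R))) NAND (R NAND ((Q NAND Q) NAND (R NAND R))))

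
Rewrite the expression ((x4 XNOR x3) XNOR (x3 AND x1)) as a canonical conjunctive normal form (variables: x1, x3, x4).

(x1 OR x3 OR x4) AND (x1 OR NOT x3 OR NOT x4) AND (NOT x1 OR x3 OR x4) AND (NOT x1 OR NOT x3 OR x4)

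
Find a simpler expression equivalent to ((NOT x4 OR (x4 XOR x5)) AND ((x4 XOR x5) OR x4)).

By distribution ((E OR v) AND (E OR NOT v) = E):
= (x4 XOR x5)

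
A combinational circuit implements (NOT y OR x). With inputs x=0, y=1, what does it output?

Substituting: (NOT 1 OR 0)
= 0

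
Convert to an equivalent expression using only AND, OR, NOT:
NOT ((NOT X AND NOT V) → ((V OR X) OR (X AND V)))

(NOT X AND NOT V) AND NOT ((V OR X) OR (X AND V))
(Negated implication: NOT(A → B) = A AND NOT B)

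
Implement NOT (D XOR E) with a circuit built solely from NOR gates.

(((((D NOR E) NOR (D NOR E)) NOR ((D NOR E) NOR (D NOR E))) NOR ((((D NOR D) NOR (E NOR E)) NOR ((D NOR D) NOR (E NOR E))) NOR (((D NOR D) NOR (E NOR E)) NOR ((D NOR D) NOR (E NOR E))))) NOR ((((D NOR E) NOR (D NOR E)) NOR ((D NOR E) NOR (D NOR E))) NOR ((((D NOR D) NOR (E NOR E)) NOR ((D NOR D) NOR (E NOR E))) NOR (((D NOR D) NOR (E NOR E)) NOR ((D NOR D) NOR (E NOR E))))))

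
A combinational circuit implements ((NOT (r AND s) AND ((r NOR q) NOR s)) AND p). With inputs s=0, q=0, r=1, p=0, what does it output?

Substituting: ((NOT (1 AND 0) AND ((1 NOR 0) NOR 0)) AND 0)
= 0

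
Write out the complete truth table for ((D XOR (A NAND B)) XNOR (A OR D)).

B | D | A | Output
------------------
0 | 0 | 0 | 0
0 | 0 | 1 | 1
0 | 1 | 0 | 0
0 | 1 | 1 | 0
1 | 0 | 0 | 0
1 | 0 | 1 | 0
1 | 1 | 0 | 0
1 | 1 | 1 | 1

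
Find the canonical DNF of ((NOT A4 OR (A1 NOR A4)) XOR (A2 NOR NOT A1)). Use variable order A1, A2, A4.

(NOT A1 AND NOT A2 AND NOT A4) OR (NOT A1 AND A2 AND NOT A4) OR (A1 AND NOT A2 AND A4) OR (A1 AND A2 AND NOT A4)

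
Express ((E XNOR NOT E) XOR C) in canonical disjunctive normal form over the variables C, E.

(C AND NOT E) OR (C AND E)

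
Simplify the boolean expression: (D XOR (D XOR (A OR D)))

By XOR self-cancellation ((E XOR v) XOR v = E):
= (A OR D)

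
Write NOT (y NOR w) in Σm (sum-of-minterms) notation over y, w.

Σm(1, 2, 3) = (NOT y AND w) OR (y AND NOT w) OR (y AND w)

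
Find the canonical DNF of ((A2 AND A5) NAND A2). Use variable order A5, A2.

(NOT A5 AND NOT A2) OR (NOT A5 AND A2) OR (A5 AND NOT A2)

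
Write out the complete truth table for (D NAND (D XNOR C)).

C | D | Output
--------------
0 | 0 | 1
0 | 1 | 1
1 | 0 | 1
1 | 1 | 0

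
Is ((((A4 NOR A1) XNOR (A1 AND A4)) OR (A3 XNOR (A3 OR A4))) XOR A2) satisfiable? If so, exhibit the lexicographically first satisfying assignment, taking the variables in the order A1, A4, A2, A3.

A1=0, A4=0, A2=0, A3=0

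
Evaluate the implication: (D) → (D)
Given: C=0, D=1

Antecedent (D) = 1; consequent (D) = 1.
1 → 1 = 1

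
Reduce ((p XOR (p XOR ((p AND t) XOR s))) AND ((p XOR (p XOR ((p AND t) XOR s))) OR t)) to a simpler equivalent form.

By absorption (E AND (E OR v) = E) then XOR self-cancellation ((E XOR v) XOR v = E):
= ((p AND t) XOR s)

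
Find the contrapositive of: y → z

Contrapositive: NOT z → NOT y
Note: A statement and its contrapositive are logically equivalent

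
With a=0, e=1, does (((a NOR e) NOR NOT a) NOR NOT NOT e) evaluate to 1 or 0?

Substituting: (((0 NOR 1) NOR NOT 0) NOR NOT NOT 1)
= 0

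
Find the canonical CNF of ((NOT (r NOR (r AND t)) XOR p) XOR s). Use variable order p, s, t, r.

(p OR s OR t OR r) AND (p OR s OR NOT t OR r) AND (p OR NOT s OR t OR NOT r) AND (p OR NOT s OR NOT t OR NOT r) AND (NOT p OR s OR t OR NOT r) AND (NOT p OR s OR NOT t OR NOT r) AND (NOT p OR NOT s OR t OR r) AND (NOT p OR NOT s OR NOT t OR r)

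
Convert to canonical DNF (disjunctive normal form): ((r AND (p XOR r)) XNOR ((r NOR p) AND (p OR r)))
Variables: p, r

(NOT p AND NOT r) OR (p AND NOT r) OR (p AND r)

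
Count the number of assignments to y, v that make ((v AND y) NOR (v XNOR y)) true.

Satisfying assignments: (0,1), (1,0)
Count: 2 out of 4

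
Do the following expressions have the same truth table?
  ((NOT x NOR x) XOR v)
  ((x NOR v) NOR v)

No. Counterexample: with v=0, x=1, Expression 1 = 0 but Expression 2 = 1.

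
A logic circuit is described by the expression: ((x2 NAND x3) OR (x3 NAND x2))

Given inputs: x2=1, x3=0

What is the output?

Substituting: ((1 NAND 0) OR (0 NAND 1))
= 1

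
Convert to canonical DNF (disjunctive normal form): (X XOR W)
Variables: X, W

(NOT X AND W) OR (X AND NOT W)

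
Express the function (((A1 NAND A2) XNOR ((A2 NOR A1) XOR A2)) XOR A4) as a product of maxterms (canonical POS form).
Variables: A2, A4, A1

ΠM(1, 2, 5, 6) = (A2 OR A4 OR NOT A1) AND (A2 OR NOT A4 OR A1) AND (NOT A2 OR A4 OR NOT A1) AND (NOT A2 OR NOT A4 OR A1)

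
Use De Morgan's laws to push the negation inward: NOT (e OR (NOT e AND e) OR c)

NOT e AND NOT (NOT e AND e) AND NOT c
De Morgan's: NOT(OR of terms) = AND of negations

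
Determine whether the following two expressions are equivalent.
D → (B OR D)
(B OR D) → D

No, Converse is not equivalent to original (counterexample: D=0, B=1)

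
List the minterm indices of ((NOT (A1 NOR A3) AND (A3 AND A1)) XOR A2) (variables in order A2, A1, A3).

Σm(3, 4, 5, 6) = (NOT A2 AND A1 AND A3) OR (A2 AND NOT A1 AND NOT A3) OR (A2 AND NOT A1 AND A3) OR (A2 AND A1 AND NOT A3)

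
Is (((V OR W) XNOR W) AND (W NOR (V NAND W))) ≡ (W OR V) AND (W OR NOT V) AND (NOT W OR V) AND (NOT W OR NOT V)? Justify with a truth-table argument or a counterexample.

Yes, they are equivalent — the two output columns agree on all 4 assignments:
W | V | Expression 1 | Expression 2
-----------------------------------
0 | 0 | 0 | 0
0 | 1 | 0 | 0
1 | 0 | 0 | 0
1 | 1 | 0 | 0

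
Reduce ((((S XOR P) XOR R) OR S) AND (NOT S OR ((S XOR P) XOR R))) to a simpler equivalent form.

By distribution ((E OR v) AND (E OR NOT v) = E):
= ((S XOR P) XOR R)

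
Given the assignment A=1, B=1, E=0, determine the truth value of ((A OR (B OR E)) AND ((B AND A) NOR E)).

Substituting: ((1 OR (1 OR 0)) AND ((1 AND 1) NOR 0))
= 0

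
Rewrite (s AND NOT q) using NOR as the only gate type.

((s NOR s) NOR ((q NOR q) NOR (q NOR q)))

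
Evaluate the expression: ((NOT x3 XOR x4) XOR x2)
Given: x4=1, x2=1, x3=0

Substituting: ((NOT 0 XOR 1) XOR 1)
= 1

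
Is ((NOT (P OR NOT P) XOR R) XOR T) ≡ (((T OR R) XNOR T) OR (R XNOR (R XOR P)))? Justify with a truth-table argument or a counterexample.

No. Counterexample: with P=0, R=0, T=0, Expression 1 = 0 but Expression 2 = 1.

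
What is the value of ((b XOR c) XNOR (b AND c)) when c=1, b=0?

Substituting: ((0 XOR 1) XNOR (0 AND 1))
= 0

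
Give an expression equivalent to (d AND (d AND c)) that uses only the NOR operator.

((d NOR d) NOR (((d NOR d) NOR (c NOR c)) NOR ((d NOR d) NOR (c NOR c))))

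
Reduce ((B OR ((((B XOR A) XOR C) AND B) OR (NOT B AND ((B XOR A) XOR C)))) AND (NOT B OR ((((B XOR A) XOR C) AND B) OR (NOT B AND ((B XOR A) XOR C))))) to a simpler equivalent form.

By distribution ((E OR v) AND (E OR NOT v) = E) then distribution ((E AND v) OR (E AND NOT v) = E):
= ((B XOR A) XOR C)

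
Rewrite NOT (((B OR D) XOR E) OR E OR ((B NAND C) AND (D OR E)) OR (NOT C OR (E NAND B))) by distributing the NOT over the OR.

NOT ((B OR D) XOR E) AND NOT E AND NOT ((B NAND C) AND (D OR E)) AND NOT (NOT C OR (E NAND B))
De Morgan's: NOT(OR of terms) = AND of negations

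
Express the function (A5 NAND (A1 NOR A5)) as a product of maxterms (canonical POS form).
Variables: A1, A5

ΠM() = TRUE (no maxterms)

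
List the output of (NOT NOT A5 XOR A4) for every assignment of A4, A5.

A4 | A5 | Output
----------------
0 | 0 | 0
0 | 1 | 1
1 | 0 | 1
1 | 1 | 0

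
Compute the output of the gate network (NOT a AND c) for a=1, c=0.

Substituting: (NOT 1 AND 0)
= 0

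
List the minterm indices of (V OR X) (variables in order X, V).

Σm(1, 2, 3) = (NOT X AND V) OR (X AND NOT V) OR (X AND V)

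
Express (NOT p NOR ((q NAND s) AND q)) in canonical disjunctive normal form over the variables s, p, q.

(NOT s AND p AND NOT q) OR (s AND p AND NOT q) OR (s AND p AND q)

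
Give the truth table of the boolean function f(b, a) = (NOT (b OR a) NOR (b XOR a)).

b | a | Output
--------------
0 | 0 | 0
0 | 1 | 0
1 | 0 | 0
1 | 1 | 1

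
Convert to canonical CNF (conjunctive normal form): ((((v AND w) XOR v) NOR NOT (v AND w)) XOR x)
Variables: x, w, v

(x OR w OR v) AND (x OR w OR NOT v) AND (x OR NOT w OR v) AND (NOT x OR NOT w OR NOT v)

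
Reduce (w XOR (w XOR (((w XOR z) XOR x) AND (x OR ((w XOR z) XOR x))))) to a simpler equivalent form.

By XOR self-cancellation ((E XOR v) XOR v = E) then absorption (E AND (E OR v) = E):
= ((w XOR z) XOR x)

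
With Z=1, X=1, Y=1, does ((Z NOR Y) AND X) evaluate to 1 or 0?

Substituting: ((1 NOR 1) AND 1)
= 0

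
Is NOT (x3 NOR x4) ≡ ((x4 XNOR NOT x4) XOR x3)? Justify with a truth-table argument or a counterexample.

No. Counterexample: with x3=0, x4=1, Expression 1 = 1 but Expression 2 = 0.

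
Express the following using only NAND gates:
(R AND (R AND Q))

((R NAND ((R NAND Q) NAND (R NAND Q))) NAND (R NAND ((R NAND Q) NAND (R NAND Q))))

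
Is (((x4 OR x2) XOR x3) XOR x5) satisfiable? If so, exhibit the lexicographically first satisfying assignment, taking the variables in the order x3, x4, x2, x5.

x3=0, x4=0, x2=0, x5=1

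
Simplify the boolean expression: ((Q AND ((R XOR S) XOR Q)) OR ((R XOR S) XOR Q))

By absorption (E OR (E AND v) = E):
= ((R XOR S) XOR Q)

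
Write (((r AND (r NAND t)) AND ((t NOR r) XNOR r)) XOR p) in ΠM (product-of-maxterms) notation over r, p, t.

ΠM(0, 1, 4, 5) = (r OR p OR t) AND (r OR p OR NOT t) AND (NOT r OR p OR t) AND (NOT r OR p OR NOT t)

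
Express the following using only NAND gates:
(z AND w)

((z NAND w) NAND (z NAND w))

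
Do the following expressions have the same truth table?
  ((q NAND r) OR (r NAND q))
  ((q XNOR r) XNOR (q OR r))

No. Counterexample: with r=0, q=0, Expression 1 = 1 but Expression 2 = 0.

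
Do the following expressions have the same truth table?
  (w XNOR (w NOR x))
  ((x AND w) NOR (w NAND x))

No. Counterexample: with x=1, w=0, Expression 1 = 1 but Expression 2 = 0.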